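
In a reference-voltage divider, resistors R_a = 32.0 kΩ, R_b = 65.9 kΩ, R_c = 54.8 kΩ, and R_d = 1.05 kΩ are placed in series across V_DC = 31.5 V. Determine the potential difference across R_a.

V ≈ 6.56 V

Series total: ΣR = 32.0 + 65.9 + 54.8 + 1.05 = 153.8 kΩ.
V = V_DC · R/ΣR = 31.5 × 0.2081 = 6.556 V.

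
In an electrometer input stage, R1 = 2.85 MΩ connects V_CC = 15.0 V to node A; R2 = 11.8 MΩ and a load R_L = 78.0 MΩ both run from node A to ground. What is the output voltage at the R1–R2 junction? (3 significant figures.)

First combine the lower leg with the load: R2 ‖ R_L = 10.25 MΩ.
Voltage divider with the loaded lower leg: V_out = 15.0 × 10.25/(2.85 + 10.25) = 15.0 × 0.7824 = 11.74 V.

V_out ≈ 11.7 V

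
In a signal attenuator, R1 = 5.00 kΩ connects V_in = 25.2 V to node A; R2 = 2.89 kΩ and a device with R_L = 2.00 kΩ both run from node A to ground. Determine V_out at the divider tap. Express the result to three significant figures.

First combine the lower leg with the load: R2 ‖ R_L = 1.182 kΩ.
Now apply the divider: V_out = 25.2 × 0.1912 = 4.818 V.

V_out ≈ 4.82 V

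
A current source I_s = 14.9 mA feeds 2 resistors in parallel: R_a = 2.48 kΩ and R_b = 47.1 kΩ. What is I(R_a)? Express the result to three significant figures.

For two parallel branches, I_k = I_s · (other R)/(sum of R).
I(R_a) = 14.9 × 47.1/(2.48 + 47.1) = 14.9 × 0.9500 = 14.15 mA.

I ≈ 14.2 mA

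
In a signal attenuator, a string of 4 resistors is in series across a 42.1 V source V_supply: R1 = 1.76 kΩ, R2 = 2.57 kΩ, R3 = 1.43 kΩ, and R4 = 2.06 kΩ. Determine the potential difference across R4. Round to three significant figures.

V ≈ 11.1 V

Series total: ΣR = 1.76 + 2.57 + 1.43 + 2.06 = 7.820 kΩ.
Voltage divider: V = V_supply · (2.060 / 7.820) = 42.1 × 0.2634 = 11.09 V.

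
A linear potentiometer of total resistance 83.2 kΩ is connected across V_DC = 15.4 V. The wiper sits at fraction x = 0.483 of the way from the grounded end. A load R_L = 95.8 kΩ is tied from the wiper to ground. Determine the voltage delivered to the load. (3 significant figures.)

V_out ≈ 6.11 V

Split the track: R_lower = x·R_p = 40.19 kΩ, R_upper = (1−x)·R_p = 43.01 kΩ.
R_L loads the lower segment: effective lower R = 28.31 kΩ.
Loaded-divider output: V_out = 15.4 × 0.3969 = 6.113 V.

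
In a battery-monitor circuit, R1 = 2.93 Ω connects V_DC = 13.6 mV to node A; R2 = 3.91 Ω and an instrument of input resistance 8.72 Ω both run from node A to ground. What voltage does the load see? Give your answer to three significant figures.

V_out ≈ 6.52 mV

The load sits in parallel with R2, giving an effective lower resistance R2' = R2·R_L/(R2+R_L) = 2.700 Ω.
Voltage divider with the loaded lower leg: V_out = 13.6 × 2.700/(2.93 + 2.700) = 13.6 × 0.4795 = 6.522 mV.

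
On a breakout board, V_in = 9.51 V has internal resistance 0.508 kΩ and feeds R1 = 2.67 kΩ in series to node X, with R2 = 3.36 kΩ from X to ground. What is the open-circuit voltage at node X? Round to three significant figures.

V_th ≈ 4.89 V

R1' = 0.508 + 2.67 = 3.178 kΩ (source resistance + R1).
Open-circuit (no load on X): V_th = V_in · R2/(R1' + R2) = 9.51 × 3.36/(3.178 + 3.36) = 4.887 V.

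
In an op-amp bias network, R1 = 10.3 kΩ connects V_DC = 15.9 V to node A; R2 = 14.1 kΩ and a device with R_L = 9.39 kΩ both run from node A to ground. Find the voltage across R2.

V_out ≈ 5.62 V

R2 ‖ R_L = (14.1 × 9.39)/(14.1 + 9.39) = 5.636 kΩ.
Then V_out = V_DC · R2'/(R1 + R2') = 15.9 × 5.636/15.94 = 5.624 V.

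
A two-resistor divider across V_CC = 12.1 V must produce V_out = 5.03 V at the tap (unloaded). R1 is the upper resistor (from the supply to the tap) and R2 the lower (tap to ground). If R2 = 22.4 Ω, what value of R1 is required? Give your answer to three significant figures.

V_out/V_CC = R2/(R1+R2) = 0.4157.
So R1 = R2 · (V_CC/V_out − 1) = 22.4 × (12.1/5.03 − 1) = 22.4 × 1.406 = 31.48 Ω.

R1 ≈ 31.5 Ω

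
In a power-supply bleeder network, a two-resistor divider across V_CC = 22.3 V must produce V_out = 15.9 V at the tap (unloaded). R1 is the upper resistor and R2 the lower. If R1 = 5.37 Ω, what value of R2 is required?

R2 ≈ 13.3 Ω

The divider ratio is R2/(R1+R2) = 15.9/22.3 = 0.7130.
Rearranging, R2 = R1·k/(1−k) = 5.37 × 2.484 = 13.34 Ω.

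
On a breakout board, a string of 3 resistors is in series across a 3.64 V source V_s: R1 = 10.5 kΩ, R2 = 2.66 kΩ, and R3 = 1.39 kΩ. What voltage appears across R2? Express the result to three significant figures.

V ≈ 0.665 V

ΣR = 10.5 + 2.66 + 1.39 = 14.55 kΩ.
By the voltage-divider rule, V = 3.64 × 2.660/14.55 = 0.6655 V.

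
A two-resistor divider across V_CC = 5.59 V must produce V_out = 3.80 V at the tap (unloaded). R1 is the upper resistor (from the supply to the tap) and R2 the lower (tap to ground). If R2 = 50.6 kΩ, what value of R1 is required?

The divider ratio is R2/(R1+R2) = 3.80/5.59 = 0.6798.
Rearranging, R1 = R2·(1−k)/k = 50.6 × 0.4711 = 23.84 kΩ.

R1 ≈ 23.8 kΩ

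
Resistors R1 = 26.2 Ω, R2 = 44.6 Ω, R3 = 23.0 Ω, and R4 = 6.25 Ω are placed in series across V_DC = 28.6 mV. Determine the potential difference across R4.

Series total: ΣR = 26.2 + 44.6 + 23.0 + 6.25 = 100.0 Ω.
By the voltage-divider rule, V = 28.6 × 6.250/100.0 = 1.787 mV.

V ≈ 1.79 mV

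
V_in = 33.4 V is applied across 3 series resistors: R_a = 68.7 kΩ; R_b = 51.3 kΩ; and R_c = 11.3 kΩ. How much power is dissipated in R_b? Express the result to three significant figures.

ΣR = 131.3 kΩ → I = 33.4/131.3 = 0.2544 mA.
V(R_b) = I·R = 13.05 V; P = V·I = 13.05 × 0.2544 = 3.320 mW.

P ≈ 3.32 mW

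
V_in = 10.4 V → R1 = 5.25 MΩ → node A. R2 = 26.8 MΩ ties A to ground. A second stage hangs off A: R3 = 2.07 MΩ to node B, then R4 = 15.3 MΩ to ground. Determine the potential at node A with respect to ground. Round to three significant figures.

V_A ≈ 6.94 V

Node A sees R2 in parallel with the series input of stage 2, R3 + R4 = 17.37 MΩ.
Effective lower resistance at A: R2 ‖ 17.37 = 10.54 MΩ.
First divider: V_A = V_in · 10.54/(5.25 + 10.54) = 6.942 V.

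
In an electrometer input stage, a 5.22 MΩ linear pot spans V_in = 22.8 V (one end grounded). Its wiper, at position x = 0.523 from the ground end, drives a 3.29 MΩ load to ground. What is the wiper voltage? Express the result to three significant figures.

V_out ≈ 8.54 V

Split the track: R_lower = x·R_p = 2.730 MΩ, R_upper = (1−x)·R_p = 2.490 MΩ.
(x·R_p) ‖ R_L = 1.492 MΩ.
Loaded-divider output: V_out = 22.8 × 0.3747 = 8.543 V.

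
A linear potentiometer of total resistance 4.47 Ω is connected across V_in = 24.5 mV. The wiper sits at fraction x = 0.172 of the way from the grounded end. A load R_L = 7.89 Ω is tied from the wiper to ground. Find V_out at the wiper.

Split the track: R_lower = x·R_p = 0.7688 Ω, R_upper = (1−x)·R_p = 3.701 Ω.
R_L loads the lower segment: effective lower R = 0.7006 Ω.
Then V_out = V_in · 0.7006/(3.701 + 0.7006) = 3.899 mV.
(Unloaded: V_out = x·V_in = 4.21 mV.)

V_out ≈ 3.90 mV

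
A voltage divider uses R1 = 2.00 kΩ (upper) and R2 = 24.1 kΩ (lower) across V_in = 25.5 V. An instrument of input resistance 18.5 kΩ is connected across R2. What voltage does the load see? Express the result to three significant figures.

The load sits in parallel with R2, giving an effective lower resistance R2' = R2·R_L/(R2+R_L) = 10.47 kΩ.
Then V_out = V_in · R2'/(R1 + R2') = 25.5 × 10.47/12.47 = 21.41 V.
(Unloaded it would be 23.5 V; the load pulls it down.)

V_out ≈ 21.4 V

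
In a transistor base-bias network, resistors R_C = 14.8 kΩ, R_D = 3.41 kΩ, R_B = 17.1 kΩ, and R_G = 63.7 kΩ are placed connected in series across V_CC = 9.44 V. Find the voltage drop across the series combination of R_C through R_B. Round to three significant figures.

Series total: ΣR = 14.8 + 3.41 + 17.1 + 63.7 = 99.01 kΩ.
R_{R_C..R_B} = 14.8 + 3.41 + 17.1 = 35.31 kΩ.
V = V_CC · R/ΣR = 9.44 × 0.3566 = 3.367 V.

V ≈ 3.37 V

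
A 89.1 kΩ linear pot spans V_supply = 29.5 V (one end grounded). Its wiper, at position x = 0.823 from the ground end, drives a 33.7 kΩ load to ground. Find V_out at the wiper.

V_out ≈ 17.5 V

Lower segment x·R_p = 73.33 kΩ; upper segment (1−x)·R_p = 15.77 kΩ.
R_L loads the lower segment: effective lower R = 23.09 kΩ.
Loaded-divider output: V_out = 29.5 × 0.5942 = 17.53 V.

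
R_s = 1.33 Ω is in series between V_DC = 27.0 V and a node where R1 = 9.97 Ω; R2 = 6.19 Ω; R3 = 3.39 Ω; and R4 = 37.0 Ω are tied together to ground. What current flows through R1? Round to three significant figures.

I ≈ 1.52 A

Combine the parallel branches: R_p = (1/9.97 + 1/6.19 + 1/3.39 + 1/37.0)⁻¹ = 1.713 Ω.
V_A = 27.0 × 1.713/3.043 = 15.20 V.
I(R1) = V_A / R1 = 15.20/9.97 = 1.524 A.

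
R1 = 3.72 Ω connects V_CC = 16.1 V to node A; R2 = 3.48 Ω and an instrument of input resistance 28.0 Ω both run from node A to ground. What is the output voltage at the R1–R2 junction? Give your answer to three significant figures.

The load sits in parallel with R2, giving an effective lower resistance R2' = R2·R_L/(R2+R_L) = 3.095 Ω.
Then V_out = V_CC · R2'/(R1 + R2') = 16.1 × 3.095/6.815 = 7.312 V.

V_out ≈ 7.31 V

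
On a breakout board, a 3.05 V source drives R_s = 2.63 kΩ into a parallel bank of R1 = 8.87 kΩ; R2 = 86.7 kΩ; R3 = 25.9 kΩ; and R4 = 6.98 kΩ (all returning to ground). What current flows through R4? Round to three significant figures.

Equivalent of the parallel group: R_p = 3.266 kΩ.
V_A = 3.05 × 3.266/5.896 = 1.690 V.
Branch current I = V_A/R4 = 1.690/6.98 = 0.2421 mA.

I ≈ 0.242 mA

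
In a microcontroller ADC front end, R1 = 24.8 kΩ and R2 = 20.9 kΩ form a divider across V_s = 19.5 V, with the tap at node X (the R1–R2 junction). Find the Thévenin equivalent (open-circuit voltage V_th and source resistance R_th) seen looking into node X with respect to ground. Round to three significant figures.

V_th is the unloaded tap voltage: V_s · R2/(R1+R2) = 19.5 × 0.4573 = 8.918 V.
With V_s suppressed (replaced by a short), R_th = R1 ‖ R2 = (24.80 × 20.9)/(24.80 + 20.9) = 11.34 kΩ.

V_th ≈ 8.92 V, R_th ≈ 11.3 kΩ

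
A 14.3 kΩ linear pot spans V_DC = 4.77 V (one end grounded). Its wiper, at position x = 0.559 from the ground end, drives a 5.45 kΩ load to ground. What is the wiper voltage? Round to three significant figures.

V_out ≈ 1.62 V

Lower segment x·R_p = 7.994 kΩ; upper segment (1−x)·R_p = 6.306 kΩ.
R_L loads the lower segment: effective lower R = 3.241 kΩ.
Then V_out = V_DC · 3.241/(6.306 + 3.241) = 1.619 V.
(Unloaded: V_out = x·V_DC = 2.67 V.)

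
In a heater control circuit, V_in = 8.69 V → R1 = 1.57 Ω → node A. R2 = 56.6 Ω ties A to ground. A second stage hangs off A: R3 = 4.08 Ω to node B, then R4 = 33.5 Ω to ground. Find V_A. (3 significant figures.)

Node A sees R2 in parallel with the series input of stage 2, R3 + R4 = 37.58 Ω.
Effective lower resistance at A: R2 ‖ 37.58 = 22.58 Ω.
First divider: V_A = V_in · 22.58/(1.57 + 22.58) = 8.125 V.

V_A ≈ 8.13 V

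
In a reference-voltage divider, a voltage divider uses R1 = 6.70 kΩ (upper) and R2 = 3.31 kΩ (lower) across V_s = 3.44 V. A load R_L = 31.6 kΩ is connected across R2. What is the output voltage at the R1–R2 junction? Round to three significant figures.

V_out ≈ 1.06 V

The load sits in parallel with R2, giving an effective lower resistance R2' = R2·R_L/(R2+R_L) = 2.996 kΩ.
Then V_out = V_s · R2'/(R1 + R2') = 3.44 × 2.996/9.696 = 1.063 V.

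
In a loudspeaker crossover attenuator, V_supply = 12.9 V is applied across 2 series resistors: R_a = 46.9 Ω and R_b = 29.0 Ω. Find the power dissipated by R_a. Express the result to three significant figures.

P ≈ 1.35 W

The common current is I = 12.9/75.90 = 0.1700 A.
P = I²R = 0.02889 × 46.9 = 1.355 W.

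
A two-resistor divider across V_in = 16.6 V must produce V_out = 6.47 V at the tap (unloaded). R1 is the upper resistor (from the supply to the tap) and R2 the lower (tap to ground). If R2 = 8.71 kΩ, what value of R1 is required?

R1 ≈ 13.6 kΩ

Required fraction k = V_out/V_in = 0.3898.
R1 = R2·(1/k − 1) = 8.71 × 1.566 = 13.64 kΩ.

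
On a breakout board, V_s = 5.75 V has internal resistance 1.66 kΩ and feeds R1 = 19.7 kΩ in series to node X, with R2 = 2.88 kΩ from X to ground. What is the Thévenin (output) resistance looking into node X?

R_th ≈ 2.54 kΩ

R1' = 1.66 + 19.7 = 21.36 kΩ (source resistance + R1).
With V_s suppressed (replaced by a short), R_th = R1' ‖ R2 = (21.36 × 2.88)/(21.36 + 2.88) = 2.538 kΩ.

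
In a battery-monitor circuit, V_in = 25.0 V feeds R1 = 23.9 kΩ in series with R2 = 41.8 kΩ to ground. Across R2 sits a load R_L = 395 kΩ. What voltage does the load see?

V_out ≈ 15.3 V

First combine the lower leg with the load: R2 ‖ R_L = 37.80 kΩ.
Then V_out = V_in · R2'/(R1 + R2') = 25.0 × 37.80/61.70 = 15.32 V.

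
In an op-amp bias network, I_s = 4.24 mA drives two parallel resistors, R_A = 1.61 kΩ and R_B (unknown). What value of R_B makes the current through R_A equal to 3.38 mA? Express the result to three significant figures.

R_B ≈ 6.33 kΩ

Two-branch current divider: I_A = I_s · R_B/(R_A + R_B).
3.38/4.24 = R_B/(R_A + R_B) → R_B = R_A · (0.7972)/(1 − 0.7972) = 1.61 × 3.930 = 6.328 kΩ.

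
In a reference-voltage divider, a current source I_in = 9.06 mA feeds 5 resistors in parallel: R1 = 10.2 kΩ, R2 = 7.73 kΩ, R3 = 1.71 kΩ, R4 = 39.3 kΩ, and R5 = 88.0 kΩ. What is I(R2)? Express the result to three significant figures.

Conductances: ΣG = 1/10.2 + 1/7.73 + 1/1.71 + 1/39.3 + 1/88.0 = 0.8490 (1/kΩ).
R2 takes the fraction G_k/ΣG = 0.1294/0.8490 = 0.1524, so I = 9.06 × 0.1524 = 1.380 mA.

I ≈ 1.38 mA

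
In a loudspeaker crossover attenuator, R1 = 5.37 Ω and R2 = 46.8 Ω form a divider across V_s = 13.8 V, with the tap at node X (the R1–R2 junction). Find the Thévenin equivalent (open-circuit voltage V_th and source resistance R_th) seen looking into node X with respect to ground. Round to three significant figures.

V_th is the unloaded tap voltage: V_s · R2/(R1+R2) = 13.8 × 0.8971 = 12.38 V.
With V_s suppressed (replaced by a short), R_th = R1 ‖ R2 = (5.370 × 46.8)/(5.370 + 46.8) = 4.817 Ω.

V_th ≈ 12.4 V, R_th ≈ 4.82 Ω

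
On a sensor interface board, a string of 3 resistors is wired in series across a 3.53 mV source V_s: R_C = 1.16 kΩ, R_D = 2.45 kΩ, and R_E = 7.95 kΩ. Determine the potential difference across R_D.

V ≈ 0.748 mV

Series total: ΣR = 1.16 + 2.45 + 7.95 = 11.56 kΩ.
Voltage divider: V = V_s · (2.450 / 11.56) = 3.53 × 0.2119 = 0.7481 mV.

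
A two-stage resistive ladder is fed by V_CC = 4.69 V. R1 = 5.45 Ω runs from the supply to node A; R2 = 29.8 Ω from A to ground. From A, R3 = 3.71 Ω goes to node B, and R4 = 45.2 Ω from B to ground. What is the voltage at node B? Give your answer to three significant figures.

V_B ≈ 3.35 V

Looking into the second stage from A: R3 + R4 = 48.91 Ω appears in parallel with R2.
R2 ‖ (R3+R4) = 18.52 Ω.
First divider: V_A = V_CC · 18.52/(5.45 + 18.52) = 3.624 V.
V_B = V_A × 0.9241 = 3.349 V.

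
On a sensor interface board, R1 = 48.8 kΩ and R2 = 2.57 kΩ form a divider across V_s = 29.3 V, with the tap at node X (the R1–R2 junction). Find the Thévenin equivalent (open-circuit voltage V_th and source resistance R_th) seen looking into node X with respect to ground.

V_th ≈ 1.47 V, R_th ≈ 2.44 kΩ

With X open, the divider is unloaded: V_th = 29.3 × 2.57/51.37 = 1.466 V.
Looking into X with the source shorted: R_th = R1·R2/(R1+R2) = 48.80 × 2.57/51.37 = 2.441 kΩ.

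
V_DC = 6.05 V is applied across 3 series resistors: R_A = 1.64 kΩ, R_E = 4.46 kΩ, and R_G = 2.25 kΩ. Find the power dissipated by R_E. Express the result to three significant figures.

P ≈ 2.34 mW

Series current I = V_DC/ΣR = 6.05/8.350 = 0.7246 mA.
P = I²R = 0.5250 × 4.46 = 2.341 mW.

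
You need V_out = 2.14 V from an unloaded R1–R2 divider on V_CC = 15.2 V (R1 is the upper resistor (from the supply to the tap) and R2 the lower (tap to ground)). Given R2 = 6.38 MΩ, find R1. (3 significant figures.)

V_out/V_CC = R2/(R1+R2) = 0.1408.
R1 = R2·(1/k − 1) = 6.38 × 6.103 = 38.94 MΩ.

R1 ≈ 38.9 MΩ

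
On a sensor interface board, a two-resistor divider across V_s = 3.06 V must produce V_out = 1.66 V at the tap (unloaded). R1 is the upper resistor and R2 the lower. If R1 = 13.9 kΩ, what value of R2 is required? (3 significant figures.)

R2 ≈ 16.5 kΩ

Required fraction k = V_out/V_s = 0.5425.
Rearranging, R2 = R1·k/(1−k) = 13.9 × 1.186 = 16.48 kΩ.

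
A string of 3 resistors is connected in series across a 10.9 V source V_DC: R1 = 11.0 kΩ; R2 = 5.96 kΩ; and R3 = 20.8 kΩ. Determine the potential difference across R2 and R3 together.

ΣR = 11.0 + 5.96 + 20.8 = 37.76 kΩ.
R_{R2..R3} = 5.96 + 20.8 = 26.76 kΩ.
V = V_DC · R/ΣR = 10.9 × 0.7087 = 7.725 V.

V ≈ 7.72 V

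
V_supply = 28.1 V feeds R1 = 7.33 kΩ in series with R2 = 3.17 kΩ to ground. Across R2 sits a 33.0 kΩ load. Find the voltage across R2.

V_out ≈ 7.95 V

First combine the lower leg with the load: R2 ‖ R_L = 2.892 kΩ.
Now apply the divider: V_out = 28.1 × 0.2829 = 7.950 V.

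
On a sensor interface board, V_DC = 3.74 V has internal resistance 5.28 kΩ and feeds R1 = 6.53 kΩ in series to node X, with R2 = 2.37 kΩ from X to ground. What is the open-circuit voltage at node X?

V_th ≈ 0.625 V

R1' = 5.28 + 6.53 = 11.81 kΩ (source resistance + R1).
With X open, the divider is unloaded: V_th = 3.74 × 2.37/14.18 = 0.6251 V.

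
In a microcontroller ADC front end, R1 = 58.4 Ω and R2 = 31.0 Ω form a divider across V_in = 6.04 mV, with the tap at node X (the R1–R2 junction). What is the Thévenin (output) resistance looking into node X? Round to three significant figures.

Zeroing V_in shorts the top of R1 to ground, so R_th = R1 ‖ R2 = 20.25 Ω.

R_th ≈ 20.3 Ω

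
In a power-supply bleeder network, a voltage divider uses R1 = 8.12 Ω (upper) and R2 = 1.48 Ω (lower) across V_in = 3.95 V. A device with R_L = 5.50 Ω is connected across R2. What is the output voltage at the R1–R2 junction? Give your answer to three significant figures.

R2 ‖ R_L = (1.48 × 5.50)/(1.48 + 5.50) = 1.166 Ω.
Now apply the divider: V_out = 3.95 × 0.1256 = 0.4961 V.
(Unloaded it would be 0.609 V; the load pulls it down.)

V_out ≈ 0.496 V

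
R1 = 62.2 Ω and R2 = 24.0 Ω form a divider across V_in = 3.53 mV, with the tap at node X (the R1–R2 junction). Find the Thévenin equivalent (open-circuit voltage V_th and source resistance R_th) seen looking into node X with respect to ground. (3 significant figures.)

With X open, the divider is unloaded: V_th = 3.53 × 24.0/86.20 = 0.9828 mV.
Looking into X with the source shorted: R_th = R1·R2/(R1+R2) = 62.20 × 24.0/86.20 = 17.32 Ω.

V_th ≈ 0.983 mV, R_th ≈ 17.3 Ω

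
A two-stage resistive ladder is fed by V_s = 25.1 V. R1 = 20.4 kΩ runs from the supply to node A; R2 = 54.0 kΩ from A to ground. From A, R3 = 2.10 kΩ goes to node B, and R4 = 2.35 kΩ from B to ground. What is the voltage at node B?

V_B ≈ 2.22 V

Node A sees R2 in parallel with the series input of stage 2, R3 + R4 = 4.450 kΩ.
R2 ‖ (R3+R4) = 4.111 kΩ.
So V_A = 25.1 × 0.1677 = 4.210 V.
V_B = V_A × 0.5281 = 2.223 V.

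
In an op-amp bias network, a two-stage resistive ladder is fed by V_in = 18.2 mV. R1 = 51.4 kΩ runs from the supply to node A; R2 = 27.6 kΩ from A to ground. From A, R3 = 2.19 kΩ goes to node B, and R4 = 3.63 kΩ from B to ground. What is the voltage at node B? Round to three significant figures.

V_B ≈ 0.971 mV

Looking into the second stage from A: R3 + R4 = 5.820 kΩ appears in parallel with R2.
R2 ‖ (R3+R4) = 4.806 kΩ.
So V_A = 18.2 × 0.08551 = 1.556 mV.
Then the unloaded second divider: V_B = V_A × R4/(R3+R4) = 1.556 × 0.6237 = 0.9707 mV.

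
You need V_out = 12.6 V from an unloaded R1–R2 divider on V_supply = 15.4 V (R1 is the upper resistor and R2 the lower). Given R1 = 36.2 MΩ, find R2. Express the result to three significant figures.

R2 ≈ 163 MΩ

The divider ratio is R2/(R1+R2) = 12.6/15.4 = 0.8182.
R2 = R1 · 0.8182/(1 − 0.8182) = 162.9 MΩ.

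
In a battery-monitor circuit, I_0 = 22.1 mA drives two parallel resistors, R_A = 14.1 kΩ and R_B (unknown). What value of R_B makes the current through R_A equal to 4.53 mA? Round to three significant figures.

R_B ≈ 3.64 kΩ

Two-branch current divider: I_A = I_0 · R_B/(R_A + R_B).
With f = 0.2050, R_B = R_A · f/(1−f) = 14.1 × 0.2578 = 3.635 kΩ.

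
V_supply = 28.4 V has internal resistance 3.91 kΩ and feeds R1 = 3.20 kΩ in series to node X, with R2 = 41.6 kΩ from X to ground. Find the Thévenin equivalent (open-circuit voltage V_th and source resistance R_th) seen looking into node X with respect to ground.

V_th ≈ 24.3 V, R_th ≈ 6.07 kΩ

R1' = 3.91 + 3.20 = 7.110 kΩ (source resistance + R1).
With X open, the divider is unloaded: V_th = 28.4 × 41.6/48.71 = 24.25 V.
Looking into X with the source shorted: R_th = R1'·R2/(R1'+R2) = 7.110 × 41.6/48.71 = 6.072 kΩ.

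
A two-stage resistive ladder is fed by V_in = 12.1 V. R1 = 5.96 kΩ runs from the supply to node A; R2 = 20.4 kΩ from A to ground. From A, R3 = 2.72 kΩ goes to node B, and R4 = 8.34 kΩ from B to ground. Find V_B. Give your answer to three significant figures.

V_B ≈ 4.98 V

The second stage (R3 + R4 = 11.06 kΩ) loads node A in parallel with R2.
R2 ‖ (R3+R4) = 7.172 kΩ.
So V_A = 12.1 × 0.5461 = 6.608 V.
Then the unloaded second divider: V_B = V_A × R4/(R3+R4) = 6.608 × 0.7541 = 4.983 V.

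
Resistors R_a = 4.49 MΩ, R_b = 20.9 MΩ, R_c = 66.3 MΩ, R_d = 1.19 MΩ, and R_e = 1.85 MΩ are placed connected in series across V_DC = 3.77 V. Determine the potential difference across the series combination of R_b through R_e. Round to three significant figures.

V ≈ 3.59 V

Total series resistance ΣR = 4.49 + 20.9 + 66.3 + 1.19 + 1.85 = 94.73 MΩ.
R_{R_b..R_e} = 20.9 + 66.3 + 1.19 + 1.85 = 90.24 MΩ.
Voltage divider: V = V_DC · (90.24 / 94.73) = 3.77 × 0.9526 = 3.591 V.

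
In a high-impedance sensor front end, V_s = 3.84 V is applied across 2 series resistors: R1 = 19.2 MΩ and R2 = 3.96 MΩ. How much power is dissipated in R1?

P ≈ 0.528 µW

ΣR = 23.16 MΩ → I = 3.84/23.16 = 0.1658 µA.
P = I²R = 0.02749 × 19.2 = 0.5278 µW.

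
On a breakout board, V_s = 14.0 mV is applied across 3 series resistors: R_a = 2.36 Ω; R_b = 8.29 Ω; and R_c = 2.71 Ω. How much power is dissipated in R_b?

P ≈ 9.10 µW

The common current is I = 14.0/13.36 = 1.048 mA.
P(R_b) = I²·R_b = (1.048)² × 8.29 = 9.103 µW.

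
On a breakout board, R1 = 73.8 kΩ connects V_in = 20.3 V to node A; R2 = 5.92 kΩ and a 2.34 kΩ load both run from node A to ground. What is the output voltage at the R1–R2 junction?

First combine the lower leg with the load: R2 ‖ R_L = 1.677 kΩ.
Voltage divider with the loaded lower leg: V_out = 20.3 × 1.677/(73.8 + 1.677) = 20.3 × 0.02222 = 0.4511 V.

V_out ≈ 0.451 V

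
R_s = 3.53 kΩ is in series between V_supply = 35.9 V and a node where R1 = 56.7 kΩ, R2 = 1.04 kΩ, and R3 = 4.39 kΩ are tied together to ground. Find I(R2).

I ≈ 6.56 mA

Equivalent of the parallel group: R_p = 0.8285 kΩ.
Node voltage V_A = V_supply · R_p/(R_s + R_p) = 35.9 × 0.1901 = 6.824 V.
I(R2) = V_A / R2 = 6.824/1.04 = 6.562 mA.
(Check via current divider: I_total = 8.237 mA; share G_k/ΣG = 0.7967 → same result.)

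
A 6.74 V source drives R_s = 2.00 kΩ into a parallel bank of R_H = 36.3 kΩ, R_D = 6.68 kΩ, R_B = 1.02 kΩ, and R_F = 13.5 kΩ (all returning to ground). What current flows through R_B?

I ≈ 1.91 mA

Equivalent of the parallel group: R_p = 0.8119 kΩ.
Node voltage V_A = V_in · R_p/(R_s + R_p) = 6.74 × 0.2887 = 1.946 V.
I(R_B) = V_A / R_B = 1.946/1.02 = 1.908 mA.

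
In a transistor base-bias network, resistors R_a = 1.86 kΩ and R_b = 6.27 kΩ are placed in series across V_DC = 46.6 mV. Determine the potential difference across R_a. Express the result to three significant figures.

Total series resistance ΣR = 1.86 + 6.27 = 8.130 kΩ.
By the voltage-divider rule, V = 46.6 × 1.860/8.130 = 10.66 mV.

V ≈ 10.7 mV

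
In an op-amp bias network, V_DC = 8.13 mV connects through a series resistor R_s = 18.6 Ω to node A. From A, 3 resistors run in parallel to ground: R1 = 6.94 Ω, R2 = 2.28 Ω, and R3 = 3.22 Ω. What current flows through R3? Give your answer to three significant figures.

I ≈ 0.143 mA

Equivalent of the parallel group: R_p = 1.120 Ω.
V_A = 8.13 × 1.120/19.72 = 0.4616 mV.
I(R3) = V_A / R3 = 0.4616/3.22 = 0.1433 mA.
(Equivalently: I_total = 0.4123 mA, then current-divider fraction G_k/ΣG = 0.3477.)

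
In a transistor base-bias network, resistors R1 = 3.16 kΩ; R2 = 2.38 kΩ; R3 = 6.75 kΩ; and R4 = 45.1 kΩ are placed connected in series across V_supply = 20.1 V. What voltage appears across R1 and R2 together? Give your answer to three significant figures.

ΣR = 3.16 + 2.38 + 6.75 + 45.1 = 57.39 kΩ.
R_{R1..R2} = 3.16 + 2.38 = 5.540 kΩ.
By the voltage-divider rule, V = 20.1 × 5.540/57.39 = 1.940 V.

V ≈ 1.94 V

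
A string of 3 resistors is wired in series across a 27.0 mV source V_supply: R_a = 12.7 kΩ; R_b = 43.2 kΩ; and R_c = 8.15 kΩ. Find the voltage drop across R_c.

Series total: ΣR = 12.7 + 43.2 + 8.15 = 64.05 kΩ.
Voltage divider: V = V_supply · (8.150 / 64.05) = 27.0 × 0.1272 = 3.436 mV.

V ≈ 3.44 mV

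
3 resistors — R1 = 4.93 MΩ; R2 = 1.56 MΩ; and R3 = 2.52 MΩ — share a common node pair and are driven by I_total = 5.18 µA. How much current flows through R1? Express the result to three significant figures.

I ≈ 0.847 µA

ΣG = 1/4.93 + 1/1.56 + 1/2.52 = 1.241.
Current divider: I(R1) = I_total · G_k/ΣG = 5.18 × (0.2028/1.241) = 5.18 × 0.1635 = 0.8469 µA.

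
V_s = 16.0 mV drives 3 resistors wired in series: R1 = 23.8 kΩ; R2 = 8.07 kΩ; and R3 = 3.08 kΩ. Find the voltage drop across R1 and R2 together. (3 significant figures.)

ΣR = 23.8 + 8.07 + 3.08 = 34.95 kΩ.
R_{R1..R2} = 23.8 + 8.07 = 31.87 kΩ.
Voltage divider: V = V_s · (31.87 / 34.95) = 16.0 × 0.9119 = 14.59 mV.

V ≈ 14.6 mV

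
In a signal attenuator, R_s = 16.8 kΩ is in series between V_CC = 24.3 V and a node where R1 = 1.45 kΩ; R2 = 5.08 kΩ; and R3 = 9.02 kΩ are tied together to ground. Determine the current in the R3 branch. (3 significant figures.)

Parallel bank: R_p = 1/(1/1.45 + 1/5.08 + 1/9.02) = 1.003 kΩ.
Node voltage V_A = V_CC · R_p/(R_s + R_p) = 24.3 × 0.05632 = 1.369 V.
I(R3) = V_A / R3 = 1.369/9.02 = 0.1517 mA.

I ≈ 0.152 mA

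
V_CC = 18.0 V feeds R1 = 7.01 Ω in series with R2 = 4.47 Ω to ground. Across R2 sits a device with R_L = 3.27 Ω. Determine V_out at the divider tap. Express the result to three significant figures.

V_out ≈ 3.82 V

The load sits in parallel with R2, giving an effective lower resistance R2' = R2·R_L/(R2+R_L) = 1.888 Ω.
Now apply the divider: V_out = 18.0 × 0.2122 = 3.820 V.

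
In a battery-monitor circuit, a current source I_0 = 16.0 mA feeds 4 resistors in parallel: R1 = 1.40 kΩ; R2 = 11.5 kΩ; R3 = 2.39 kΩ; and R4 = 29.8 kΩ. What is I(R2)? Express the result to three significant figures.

Conductances: ΣG = 1/1.40 + 1/11.5 + 1/2.39 + 1/29.8 = 1.253 (1/kΩ).
By the current-divider rule, I = I_0 · G_k/ΣG = 16.0 × 0.06939 = 1.110 mA.

I ≈ 1.11 mA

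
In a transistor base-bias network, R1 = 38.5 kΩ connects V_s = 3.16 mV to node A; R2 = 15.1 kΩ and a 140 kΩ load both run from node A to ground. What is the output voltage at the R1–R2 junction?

R2 ‖ R_L = (15.1 × 140)/(15.1 + 140) = 13.63 kΩ.
Voltage divider with the loaded lower leg: V_out = 3.16 × 13.63/(38.5 + 13.63) = 3.16 × 0.2615 = 0.8262 mV.

V_out ≈ 0.826 mV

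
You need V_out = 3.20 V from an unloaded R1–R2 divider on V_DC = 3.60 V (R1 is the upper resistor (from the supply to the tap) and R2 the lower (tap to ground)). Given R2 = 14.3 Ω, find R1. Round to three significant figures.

R1 ≈ 1.79 Ω

V_out/V_DC = R2/(R1+R2) = 0.8889.
So R1 = R2 · (V_DC/V_out − 1) = 14.3 × (3.60/3.20 − 1) = 14.3 × 0.1250 = 1.788 Ω.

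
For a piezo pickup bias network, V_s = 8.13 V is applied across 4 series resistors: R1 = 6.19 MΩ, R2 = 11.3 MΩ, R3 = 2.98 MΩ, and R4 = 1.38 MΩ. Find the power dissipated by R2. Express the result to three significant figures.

Series current I = V_s/ΣR = 8.13/21.85 = 0.3721 µA.
P = I²R = 0.1384 × 11.3 = 1.564 µW.

P ≈ 1.56 µW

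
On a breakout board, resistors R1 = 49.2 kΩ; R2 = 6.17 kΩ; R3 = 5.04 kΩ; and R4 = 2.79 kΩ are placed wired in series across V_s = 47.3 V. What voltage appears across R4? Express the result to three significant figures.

V ≈ 2.09 V

ΣR = 49.2 + 6.17 + 5.04 + 2.79 = 63.20 kΩ.
Voltage divider: V = V_s · (2.790 / 63.20) = 47.3 × 0.04415 = 2.088 V.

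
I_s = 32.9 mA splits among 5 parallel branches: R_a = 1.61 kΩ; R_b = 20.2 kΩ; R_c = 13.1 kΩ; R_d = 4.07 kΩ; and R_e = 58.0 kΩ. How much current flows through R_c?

I ≈ 2.49 mA

ΣG = 1/1.61 + 1/20.2 + 1/13.1 + 1/4.07 + 1/58.0 = 1.010.
R_c takes the fraction G_k/ΣG = 0.07634/1.010 = 0.07559, so I = 32.9 × 0.07559 = 2.487 mA.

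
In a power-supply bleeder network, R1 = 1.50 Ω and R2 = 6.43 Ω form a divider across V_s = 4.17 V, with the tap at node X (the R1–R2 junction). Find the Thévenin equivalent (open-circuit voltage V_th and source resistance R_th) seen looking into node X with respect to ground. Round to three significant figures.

With X open, the divider is unloaded: V_th = 4.17 × 6.43/7.930 = 3.381 V.
Looking into X with the source shorted: R_th = R1·R2/(R1+R2) = 1.500 × 6.43/7.930 = 1.216 Ω.

V_th ≈ 3.38 V, R_th ≈ 1.22 Ω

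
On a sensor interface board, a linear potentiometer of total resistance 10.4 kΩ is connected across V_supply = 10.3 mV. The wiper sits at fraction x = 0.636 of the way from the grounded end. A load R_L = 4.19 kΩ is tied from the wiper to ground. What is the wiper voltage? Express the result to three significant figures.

The pot divides into 3.786 kΩ above the wiper and 6.614 kΩ below.
Lower segment in parallel with the load: 6.614 ‖ 4.19 = 2.565 kΩ.
V_out = 10.3 × 2.565/(3.786 + 2.565) = 4.160 mV.

V_out ≈ 4.16 mV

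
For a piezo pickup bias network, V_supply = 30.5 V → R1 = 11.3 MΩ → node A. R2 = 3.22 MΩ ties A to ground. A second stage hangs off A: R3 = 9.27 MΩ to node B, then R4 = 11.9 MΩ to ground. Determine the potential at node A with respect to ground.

V_A ≈ 6.05 V

Node A sees R2 in parallel with the series input of stage 2, R3 + R4 = 21.17 MΩ.
R2 ‖ (R3+R4) = 2.795 MΩ.
So V_A = 30.5 × 0.1983 = 6.048 V.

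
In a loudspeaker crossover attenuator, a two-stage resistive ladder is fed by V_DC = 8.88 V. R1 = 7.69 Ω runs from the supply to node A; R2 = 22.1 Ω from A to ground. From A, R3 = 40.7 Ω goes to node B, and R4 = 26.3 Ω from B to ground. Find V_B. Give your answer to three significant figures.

Looking into the second stage from A: R3 + R4 = 67.00 Ω appears in parallel with R2.
R2 ‖ (R3+R4) = 16.62 Ω.
So V_A = 8.88 × 0.6836 = 6.071 V.
Then the unloaded second divider: V_B = V_A × R4/(R3+R4) = 6.071 × 0.3925 = 2.383 V.

V_B ≈ 2.38 V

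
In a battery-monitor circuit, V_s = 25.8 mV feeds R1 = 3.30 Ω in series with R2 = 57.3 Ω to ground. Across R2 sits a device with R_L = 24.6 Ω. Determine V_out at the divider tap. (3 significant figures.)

V_out ≈ 21.6 mV

The load sits in parallel with R2, giving an effective lower resistance R2' = R2·R_L/(R2+R_L) = 17.21 Ω.
Voltage divider with the loaded lower leg: V_out = 25.8 × 17.21/(3.30 + 17.21) = 25.8 × 0.8391 = 21.65 mV.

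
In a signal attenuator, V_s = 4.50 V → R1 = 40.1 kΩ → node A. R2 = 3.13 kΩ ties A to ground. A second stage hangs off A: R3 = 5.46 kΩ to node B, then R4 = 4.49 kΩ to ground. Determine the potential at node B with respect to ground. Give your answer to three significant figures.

V_B ≈ 0.114 V

The second stage (R3 + R4 = 9.950 kΩ) loads node A in parallel with R2.
Effective lower resistance at A: R2 ‖ 9.950 = 2.381 kΩ.
V_A = 4.50 × 2.381/(40.1 + 2.381) = 0.2522 V.
Stage 2 is unloaded, so V_B = V_A · R4/(R3+R4) = 0.2522 × 4.49/9.950 = 0.1138 V.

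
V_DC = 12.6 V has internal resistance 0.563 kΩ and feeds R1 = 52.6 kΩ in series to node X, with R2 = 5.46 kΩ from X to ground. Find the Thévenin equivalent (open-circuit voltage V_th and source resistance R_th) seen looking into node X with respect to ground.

V_th ≈ 1.17 V, R_th ≈ 4.95 kΩ

R1' = 0.563 + 52.6 = 53.16 kΩ (source resistance + R1).
Open-circuit (no load on X): V_th = V_DC · R2/(R1' + R2) = 12.6 × 5.46/(53.16 + 5.46) = 1.174 V.
Zeroing V_DC shorts the top of R1' to ground, so R_th = R1' ‖ R2 = 4.951 kΩ.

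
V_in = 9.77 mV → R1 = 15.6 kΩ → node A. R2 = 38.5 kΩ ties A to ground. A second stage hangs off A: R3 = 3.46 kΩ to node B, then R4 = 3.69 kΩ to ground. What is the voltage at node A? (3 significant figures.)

Looking into the second stage from A: R3 + R4 = 7.150 kΩ appears in parallel with R2.
Effective lower resistance at A: R2 ‖ 7.150 = 6.030 kΩ.
So V_A = 9.77 × 0.2788 = 2.724 mV.

V_A ≈ 2.72 mV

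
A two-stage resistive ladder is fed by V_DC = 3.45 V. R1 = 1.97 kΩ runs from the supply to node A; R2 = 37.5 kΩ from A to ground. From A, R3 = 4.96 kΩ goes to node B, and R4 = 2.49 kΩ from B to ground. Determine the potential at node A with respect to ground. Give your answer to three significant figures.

Node A sees R2 in parallel with the series input of stage 2, R3 + R4 = 7.450 kΩ.
R2 ‖ (R3+R4) = 6.215 kΩ.
So V_A = 3.45 × 0.7593 = 2.620 V.

V_A ≈ 2.62 V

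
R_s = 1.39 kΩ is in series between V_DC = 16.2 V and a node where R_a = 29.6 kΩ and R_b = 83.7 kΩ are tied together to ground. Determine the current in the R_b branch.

I ≈ 0.182 mA

Combine the parallel branches: R_p = (1/29.6 + 1/83.7)⁻¹ = 21.87 kΩ.
Node voltage V_A = V_DC · R_p/(R_s + R_p) = 16.2 × 0.9402 = 15.23 V.
I(R_b) = V_A / R_b = 15.23/83.7 = 0.1820 mA.
(Equivalently: I_total = 0.6966 mA, then current-divider fraction G_k/ΣG = 0.2613.)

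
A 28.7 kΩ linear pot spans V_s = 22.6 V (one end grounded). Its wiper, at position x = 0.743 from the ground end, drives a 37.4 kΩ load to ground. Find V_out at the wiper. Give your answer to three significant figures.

Lower segment x·R_p = 21.32 kΩ; upper segment (1−x)·R_p = 7.376 kΩ.
R_L loads the lower segment: effective lower R = 13.58 kΩ.
V_out = 22.6 × 13.58/(7.376 + 13.58) = 14.65 V.

V_out ≈ 14.6 V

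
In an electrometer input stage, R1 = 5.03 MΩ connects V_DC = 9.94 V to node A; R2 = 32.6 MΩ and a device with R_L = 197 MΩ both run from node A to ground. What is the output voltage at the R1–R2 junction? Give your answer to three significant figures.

The load sits in parallel with R2, giving an effective lower resistance R2' = R2·R_L/(R2+R_L) = 27.97 MΩ.
Voltage divider with the loaded lower leg: V_out = 9.94 × 27.97/(5.03 + 27.97) = 9.94 × 0.8476 = 8.425 V.

V_out ≈ 8.42 V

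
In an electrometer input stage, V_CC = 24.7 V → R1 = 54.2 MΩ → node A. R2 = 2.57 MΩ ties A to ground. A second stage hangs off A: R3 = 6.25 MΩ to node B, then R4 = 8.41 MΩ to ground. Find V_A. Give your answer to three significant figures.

V_A ≈ 0.958 V

Looking into the second stage from A: R3 + R4 = 14.66 MΩ appears in parallel with R2.
Effective lower resistance at A: R2 ‖ 14.66 = 2.187 MΩ.
First divider: V_A = V_CC · 2.187/(54.2 + 2.187) = 0.9579 V.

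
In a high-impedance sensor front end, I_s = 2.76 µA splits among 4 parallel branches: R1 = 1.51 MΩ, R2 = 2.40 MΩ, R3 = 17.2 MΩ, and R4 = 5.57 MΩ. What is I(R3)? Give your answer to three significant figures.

Total conductance ΣG = 1/1.51 + 1/2.40 + 1/17.2 + 1/5.57 = 1.317 (units of 1/MΩ).
R3 takes the fraction G_k/ΣG = 0.05814/1.317 = 0.04416, so I = 2.76 × 0.04416 = 0.1219 µA.

I ≈ 0.122 µA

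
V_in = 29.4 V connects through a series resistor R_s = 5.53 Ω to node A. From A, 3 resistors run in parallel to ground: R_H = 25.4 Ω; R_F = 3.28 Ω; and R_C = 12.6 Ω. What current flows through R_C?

Equivalent of the parallel group: R_p = 2.361 Ω.
V_A = 29.4 × 2.361/7.891 = 8.796 V.
Branch current I = V_A/R_C = 8.796/12.6 = 0.6981 A.
(Check via current divider: I_total = 3.726 A; share G_k/ΣG = 0.1874 → same result.)

I ≈ 0.698 A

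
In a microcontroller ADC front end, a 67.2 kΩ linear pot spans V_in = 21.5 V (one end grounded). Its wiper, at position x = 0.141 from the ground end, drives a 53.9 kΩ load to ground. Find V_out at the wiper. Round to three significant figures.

The pot divides into 57.72 kΩ above the wiper and 9.475 kΩ below.
R_L loads the lower segment: effective lower R = 8.059 kΩ.
Loaded-divider output: V_out = 21.5 × 0.1225 = 2.634 V.

V_out ≈ 2.63 V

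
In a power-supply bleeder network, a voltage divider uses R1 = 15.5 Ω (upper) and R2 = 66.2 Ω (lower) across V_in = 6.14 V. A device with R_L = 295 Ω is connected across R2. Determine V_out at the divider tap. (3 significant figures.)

R2 ‖ R_L = (66.2 × 295)/(66.2 + 295) = 54.07 Ω.
Voltage divider with the loaded lower leg: V_out = 6.14 × 54.07/(15.5 + 54.07) = 6.14 × 0.7772 = 4.772 V.

V_out ≈ 4.77 V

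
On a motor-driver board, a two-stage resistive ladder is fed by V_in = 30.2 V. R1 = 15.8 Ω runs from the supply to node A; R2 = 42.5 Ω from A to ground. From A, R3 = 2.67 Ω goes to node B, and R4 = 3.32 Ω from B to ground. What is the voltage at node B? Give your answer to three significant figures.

The second stage (R3 + R4 = 5.990 Ω) loads node A in parallel with R2.
R2 ‖ (R3+R4) = 5.250 Ω.
V_A = 30.2 × 5.250/(15.8 + 5.250) = 7.532 V.
Then the unloaded second divider: V_B = V_A × R4/(R3+R4) = 7.532 × 0.5543 = 4.175 V.

V_B ≈ 4.17 V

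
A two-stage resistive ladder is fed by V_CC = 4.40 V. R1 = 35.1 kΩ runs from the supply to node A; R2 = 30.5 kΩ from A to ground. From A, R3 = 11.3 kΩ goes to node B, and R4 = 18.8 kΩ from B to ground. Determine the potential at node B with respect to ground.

V_B ≈ 0.829 V

Looking into the second stage from A: R3 + R4 = 30.10 kΩ appears in parallel with R2.
Effective lower resistance at A: R2 ‖ 30.10 = 15.15 kΩ.
First divider: V_A = V_CC · 15.15/(35.1 + 15.15) = 1.327 V.
V_B = V_A × 0.6246 = 0.8285 V.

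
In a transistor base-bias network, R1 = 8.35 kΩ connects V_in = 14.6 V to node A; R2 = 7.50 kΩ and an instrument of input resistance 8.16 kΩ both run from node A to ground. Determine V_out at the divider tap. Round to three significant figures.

V_out ≈ 4.65 V

The load sits in parallel with R2, giving an effective lower resistance R2' = R2·R_L/(R2+R_L) = 3.908 kΩ.
Now apply the divider: V_out = 14.6 × 0.3188 = 4.655 V.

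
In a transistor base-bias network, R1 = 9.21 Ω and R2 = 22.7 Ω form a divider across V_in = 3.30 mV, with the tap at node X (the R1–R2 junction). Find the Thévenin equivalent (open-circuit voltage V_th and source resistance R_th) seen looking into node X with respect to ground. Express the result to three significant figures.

V_th ≈ 2.35 mV, R_th ≈ 6.55 Ω

Open-circuit (no load on X): V_th = V_in · R2/(R1 + R2) = 3.30 × 22.7/(9.210 + 22.7) = 2.348 mV.
Zeroing V_in shorts the top of R1 to ground, so R_th = R1 ‖ R2 = 6.552 Ω.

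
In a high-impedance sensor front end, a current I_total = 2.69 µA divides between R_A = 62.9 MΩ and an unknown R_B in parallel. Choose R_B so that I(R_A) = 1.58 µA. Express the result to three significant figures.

In a two-way split, I_A/I_total = R_B/(R_A + R_B).
With f = 0.5874, R_B = R_A · f/(1−f) = 62.9 × 1.423 = 89.53 MΩ.

R_B ≈ 89.5 MΩ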